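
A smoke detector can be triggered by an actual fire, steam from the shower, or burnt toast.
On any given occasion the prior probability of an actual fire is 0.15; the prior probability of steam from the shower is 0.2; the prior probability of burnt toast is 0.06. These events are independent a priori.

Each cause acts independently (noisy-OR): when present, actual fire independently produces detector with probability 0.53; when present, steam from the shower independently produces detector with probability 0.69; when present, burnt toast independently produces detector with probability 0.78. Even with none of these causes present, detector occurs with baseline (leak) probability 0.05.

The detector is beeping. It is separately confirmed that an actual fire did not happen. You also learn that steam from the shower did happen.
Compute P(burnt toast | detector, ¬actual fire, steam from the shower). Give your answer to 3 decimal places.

Under noisy-OR, P(detector | causes) = 1 − (1−0.05)·∏(1−qᵢ) over the active causes.
Sum P(detector|·) weighted by the priors over both values of burnt toast:
  P(detector | ¬actual fire, steam from the shower) = 0.7055×0.94 + 0.93521×0.06
        = 0.663170 + 0.056113 = 0.719283
The terms with burnt toast present sum to 0.056113, so
  P(burnt toast | detector, ¬actual fire, steam from the shower) = 0.056113 / 0.719283 ≈ 0.078

P(burnt toast | detector, ¬actual fire, steam from the shower) ≈ 0.078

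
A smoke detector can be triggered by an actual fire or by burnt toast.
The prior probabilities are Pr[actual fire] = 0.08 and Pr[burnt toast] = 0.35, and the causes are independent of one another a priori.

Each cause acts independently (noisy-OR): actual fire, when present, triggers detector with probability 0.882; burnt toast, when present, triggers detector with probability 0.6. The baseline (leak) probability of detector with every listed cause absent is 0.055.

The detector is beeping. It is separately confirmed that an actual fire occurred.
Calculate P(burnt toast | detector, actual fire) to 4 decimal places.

P(burnt toast | detector, actual fire) ≈ 0.3667

Under noisy-OR, P(detector | causes) = 1 − (1−0.055)·∏(1−qᵢ) over the active causes.
Sum P(detector|·) weighted by the priors over both values of burnt toast:
  P(detector | actual fire) = 0.88849·0.65 + 0.955396·0.35
        = 0.577519 + 0.334389 = 0.911908
Keeping only the burnt toast-present terms gives 0.334389, so
  P(burnt toast | detector, actual fire) = 0.334389 / 0.911908 ≈ 0.3667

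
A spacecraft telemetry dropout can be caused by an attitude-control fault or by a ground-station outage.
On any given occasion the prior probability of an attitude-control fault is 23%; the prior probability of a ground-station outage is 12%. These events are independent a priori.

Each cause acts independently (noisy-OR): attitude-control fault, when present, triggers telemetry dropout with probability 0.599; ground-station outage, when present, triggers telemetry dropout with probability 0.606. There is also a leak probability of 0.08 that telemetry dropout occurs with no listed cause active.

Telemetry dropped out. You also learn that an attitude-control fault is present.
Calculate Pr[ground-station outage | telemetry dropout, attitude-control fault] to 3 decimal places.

Under noisy-OR, P(telemetry dropout | causes) = 1 − (1−0.08)·∏(1−qᵢ) over the active causes.
P(telemetry dropout | attitude-control fault) = 0.63108×0.88 + 0.854646×0.12 = 0.555350 + 0.102558 = 0.657908
Of this, 0.102558 comes from 0.854646×0.12 (the ground-station outage=true cases).
P(ground-station outage | telemetry dropout, attitude-control fault) = 0.102558 / 0.657908 ≈ 0.156

Pr[ground-station outage | telemetry dropout, attitude-control fault] ≈ 0.156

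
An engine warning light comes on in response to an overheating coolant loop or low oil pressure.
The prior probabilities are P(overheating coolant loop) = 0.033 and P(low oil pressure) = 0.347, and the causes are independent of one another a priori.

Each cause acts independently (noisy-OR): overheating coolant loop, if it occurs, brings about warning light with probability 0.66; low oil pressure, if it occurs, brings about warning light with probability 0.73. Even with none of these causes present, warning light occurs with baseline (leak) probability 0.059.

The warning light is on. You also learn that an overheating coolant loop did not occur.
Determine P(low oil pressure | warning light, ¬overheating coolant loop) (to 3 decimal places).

Under noisy-OR, P(warning light | causes) = 1 − (1−0.059)·∏(1−qᵢ) over the active causes.
Sum P(warning light|·) weighted by the priors over both values of low oil pressure:
  P(warning light | ¬overheating coolant loop) = 0.059*0.653 + 0.74593*0.347
        = 0.038527 + 0.258838 = 0.297365
Configurations with low oil pressure contribute 0.258838, so
  P(low oil pressure | warning light, ¬overheating coolant loop) = 0.258838 / 0.297365 ≈ 0.870

P(low oil pressure | warning light, ¬overheating coolant loop) ≈ 0.870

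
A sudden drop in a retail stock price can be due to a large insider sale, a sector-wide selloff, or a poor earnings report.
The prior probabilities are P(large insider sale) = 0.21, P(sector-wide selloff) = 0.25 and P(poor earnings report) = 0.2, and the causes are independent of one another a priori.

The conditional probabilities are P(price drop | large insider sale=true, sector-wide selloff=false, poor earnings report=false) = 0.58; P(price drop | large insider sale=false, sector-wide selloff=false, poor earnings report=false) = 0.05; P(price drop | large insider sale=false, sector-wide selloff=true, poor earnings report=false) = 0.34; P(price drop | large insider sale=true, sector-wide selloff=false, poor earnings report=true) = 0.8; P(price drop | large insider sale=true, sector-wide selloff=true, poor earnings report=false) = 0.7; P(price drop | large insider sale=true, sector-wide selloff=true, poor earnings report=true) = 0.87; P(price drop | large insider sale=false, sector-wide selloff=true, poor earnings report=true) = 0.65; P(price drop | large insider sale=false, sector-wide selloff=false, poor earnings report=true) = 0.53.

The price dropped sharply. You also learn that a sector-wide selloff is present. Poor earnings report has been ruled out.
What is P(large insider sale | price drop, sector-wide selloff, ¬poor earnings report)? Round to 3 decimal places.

P(large insider sale | price drop, sector-wide selloff, ¬poor earnings report) ≈ 0.354

Enumerate both values of large insider sale and weight by the priors:
  P(price drop | sector-wide selloff, ¬poor earnings report) = 0.34×0.79 + 0.7×0.21
        = 0.268600 + 0.147000 = 0.415600
Configurations with large insider sale contribute 0.147000, so
  P(large insider sale | price drop, sector-wide selloff, ¬poor earnings report) = 0.147000 / 0.415600 ≈ 0.354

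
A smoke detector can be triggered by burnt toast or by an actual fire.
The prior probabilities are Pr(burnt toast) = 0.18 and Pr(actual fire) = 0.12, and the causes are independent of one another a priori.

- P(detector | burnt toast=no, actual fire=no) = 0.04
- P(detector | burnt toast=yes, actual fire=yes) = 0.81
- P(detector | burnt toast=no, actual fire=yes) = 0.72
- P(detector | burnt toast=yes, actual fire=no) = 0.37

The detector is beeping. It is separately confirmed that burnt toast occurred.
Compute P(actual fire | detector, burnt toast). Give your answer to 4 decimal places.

P(detector | burnt toast) = 0.37×0.88 + 0.81×0.12 = 0.325600 + 0.097200 = 0.422800
The actual fire-present share is 0.81×0.12 = 0.097200.
P(actual fire | detector, burnt toast) = 0.097200 / 0.422800 ≈ 0.2299

P(actual fire | detector, burnt toast) ≈ 0.2299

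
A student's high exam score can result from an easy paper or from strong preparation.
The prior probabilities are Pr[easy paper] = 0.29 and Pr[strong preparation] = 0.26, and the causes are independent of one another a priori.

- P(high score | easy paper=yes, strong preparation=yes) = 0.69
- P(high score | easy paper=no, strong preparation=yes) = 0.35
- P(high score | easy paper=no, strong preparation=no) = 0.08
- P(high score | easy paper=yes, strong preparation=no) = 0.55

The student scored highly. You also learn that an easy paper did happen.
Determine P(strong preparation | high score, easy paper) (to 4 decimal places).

P(strong preparation | high score, easy paper) ≈ 0.3059

Sum P(high score|·) weighted by the priors over both values of strong preparation:
  P(high score | easy paper) = 0.55×0.74 + 0.69×0.26
        = 0.407000 + 0.179400 = 0.586400
Keeping only the strong preparation-present terms gives 0.179400, so
  P(strong preparation | high score, easy paper) = 0.179400 / 0.586400 ≈ 0.3059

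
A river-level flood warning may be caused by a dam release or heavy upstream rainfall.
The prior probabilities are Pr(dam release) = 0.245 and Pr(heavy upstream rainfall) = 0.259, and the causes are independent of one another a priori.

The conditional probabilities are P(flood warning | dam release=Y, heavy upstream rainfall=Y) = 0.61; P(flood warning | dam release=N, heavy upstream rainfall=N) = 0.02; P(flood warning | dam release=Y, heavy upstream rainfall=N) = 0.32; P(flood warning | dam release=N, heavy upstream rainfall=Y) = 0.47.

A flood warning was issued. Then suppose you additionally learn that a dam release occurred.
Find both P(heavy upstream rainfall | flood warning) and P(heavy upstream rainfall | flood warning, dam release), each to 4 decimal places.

P(flood warning) = 0.02×0.755×0.741 + 0.47×0.755×0.259 + 0.32×0.245×0.741 + 0.61×0.245×0.259 = 0.011189 + 0.091906 + 0.058094 + 0.038708 = 0.199897
Of this, 0.130614 comes from 0.091906 + 0.038708 (the heavy upstream rainfall=true cases).
P(heavy upstream rainfall | flood warning) = 0.130614 / 0.199897 ≈ 0.6534

Now condition on the additional information:
P(flood warning | dam release) = 0.32·0.741 + 0.61·0.259 = 0.237120 + 0.157990 = 0.395110
The heavy upstream rainfall-present share is 0.61·0.259 = 0.157990.
Hence the posterior is 0.157990/0.395110 ≈ 0.3999.

P(heavy upstream rainfall | flood warning) ≈ 0.6534; P(heavy upstream rainfall | flood warning, dam release) ≈ 0.3999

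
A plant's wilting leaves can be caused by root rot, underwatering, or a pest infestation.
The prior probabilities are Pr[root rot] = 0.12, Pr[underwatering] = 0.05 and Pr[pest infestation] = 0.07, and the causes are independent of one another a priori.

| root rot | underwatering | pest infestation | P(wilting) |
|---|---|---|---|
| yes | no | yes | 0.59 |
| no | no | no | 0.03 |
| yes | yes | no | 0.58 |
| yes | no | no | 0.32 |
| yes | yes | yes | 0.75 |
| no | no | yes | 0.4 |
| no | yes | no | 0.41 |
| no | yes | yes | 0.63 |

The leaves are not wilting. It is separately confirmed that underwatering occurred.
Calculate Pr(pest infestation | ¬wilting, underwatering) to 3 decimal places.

Pr(pest infestation | ¬wilting, underwatering) ≈ 0.045

P(¬wilting | underwatering) = 0.59*0.88*0.93 + 0.37*0.88*0.07 + 0.42*0.12*0.93 + 0.25*0.12*0.07 = 0.482856 + 0.022792 + 0.046872 + 0.002100 = 0.554620
Of this, 0.024892 comes from 0.022792 + 0.002100 (the pest infestation=true cases).
Hence the posterior is 0.024892/0.554620 ≈ 0.045.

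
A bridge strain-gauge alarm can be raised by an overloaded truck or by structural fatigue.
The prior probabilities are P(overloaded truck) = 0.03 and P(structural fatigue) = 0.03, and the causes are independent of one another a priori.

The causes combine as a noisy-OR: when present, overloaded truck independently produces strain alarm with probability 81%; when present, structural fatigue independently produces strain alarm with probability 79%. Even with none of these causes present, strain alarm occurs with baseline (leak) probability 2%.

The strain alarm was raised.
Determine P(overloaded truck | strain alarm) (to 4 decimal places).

Under noisy-OR, P(strain alarm | causes) = 1 − (1−0.02)·∏(1−qᵢ) over the active causes.
By total probability over the 4 (overloaded truck, structural fatigue) configurations:
  P(strain alarm) = 0.02·0.97·0.97 + 0.7942·0.97·0.03 + 0.8138·0.03·0.97 + 0.960898·0.03·0.03
        = 0.018818 + 0.023111 + 0.023682 + 0.000865 = 0.066476
The terms with overloaded truck present sum to 0.024547, so
  P(overloaded truck | strain alarm) = 0.024547 / 0.066476 ≈ 0.3693

P(overloaded truck | strain alarm) ≈ 0.3693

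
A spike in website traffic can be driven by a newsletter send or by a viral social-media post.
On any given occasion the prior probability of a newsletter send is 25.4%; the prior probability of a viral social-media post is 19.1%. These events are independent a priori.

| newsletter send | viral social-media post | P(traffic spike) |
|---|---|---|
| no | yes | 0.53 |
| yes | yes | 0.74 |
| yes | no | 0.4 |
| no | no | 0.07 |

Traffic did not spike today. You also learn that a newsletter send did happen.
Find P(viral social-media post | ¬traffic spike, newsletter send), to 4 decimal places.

For the numerator, keep only viral social-media post=true terms: 0.26×0.191 = 0.049660
The normalizing constant is 0.6×0.809 + 0.26×0.191 = 0.535060
Posterior = 0.049660 / 0.535060 ≈ 0.0928

P(viral social-media post | ¬traffic spike, newsletter send) ≈ 0.0928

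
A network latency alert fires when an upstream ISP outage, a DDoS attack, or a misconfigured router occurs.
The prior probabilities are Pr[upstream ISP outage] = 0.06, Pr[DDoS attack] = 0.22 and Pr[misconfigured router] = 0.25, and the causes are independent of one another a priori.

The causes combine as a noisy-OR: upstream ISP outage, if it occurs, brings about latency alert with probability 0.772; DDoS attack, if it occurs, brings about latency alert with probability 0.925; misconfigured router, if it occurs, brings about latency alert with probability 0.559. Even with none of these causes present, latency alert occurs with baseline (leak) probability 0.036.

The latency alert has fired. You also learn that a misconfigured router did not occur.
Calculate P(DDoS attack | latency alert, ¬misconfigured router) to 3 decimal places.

P(DDoS attack | latency alert, ¬misconfigured router) ≈ 0.765

Under noisy-OR, P(latency alert | causes) = 1 − (1−0.036)·∏(1−qᵢ) over the active causes.
By total probability over the 4 (upstream ISP outage, DDoS attack) configurations:
  P(latency alert | ¬misconfigured router) = 0.036·0.94·0.78 + 0.9277·0.94·0.22 + 0.780208·0.06·0.78 + 0.983516·0.06·0.22
        = 0.026395 + 0.191848 + 0.036514 + 0.012982 = 0.267739
The terms with DDoS attack present sum to 0.204830, so
  P(DDoS attack | latency alert, ¬misconfigured router) = 0.204830 / 0.267739 ≈ 0.765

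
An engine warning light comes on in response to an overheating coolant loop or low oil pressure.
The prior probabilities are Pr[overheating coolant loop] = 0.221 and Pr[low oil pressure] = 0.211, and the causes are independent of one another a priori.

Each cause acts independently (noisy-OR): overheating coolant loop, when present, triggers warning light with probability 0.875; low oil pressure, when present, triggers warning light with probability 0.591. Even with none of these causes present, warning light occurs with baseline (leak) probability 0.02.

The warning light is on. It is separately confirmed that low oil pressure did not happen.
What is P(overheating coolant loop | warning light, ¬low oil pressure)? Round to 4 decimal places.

P(overheating coolant loop | warning light, ¬low oil pressure) ≈ 0.9256

Under noisy-OR, P(warning light | causes) = 1 − (1−0.02)·∏(1−qᵢ) over the active causes.
Weight on overheating coolant loop=true, given the evidence: 0.8775*0.221 = 0.193928
The normalizing constant is 0.02*0.779 + 0.8775*0.221 = 0.209508
P(overheating coolant loop | warning light, ¬low oil pressure) = 0.193928/0.209508 ≈ 0.9256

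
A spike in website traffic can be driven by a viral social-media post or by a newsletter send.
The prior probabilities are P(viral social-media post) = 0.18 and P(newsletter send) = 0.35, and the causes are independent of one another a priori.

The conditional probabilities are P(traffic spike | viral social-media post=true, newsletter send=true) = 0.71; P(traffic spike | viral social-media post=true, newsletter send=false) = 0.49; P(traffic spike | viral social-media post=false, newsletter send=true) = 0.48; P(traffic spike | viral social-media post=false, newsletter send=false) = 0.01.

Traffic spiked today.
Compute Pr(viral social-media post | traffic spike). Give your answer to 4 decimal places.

Pr(viral social-media post | traffic spike) ≈ 0.4163

Numerator (weight on configurations with viral social-media post): 0.057330 + 0.044730 = 0.102060
Normalizer over all consistent configurations: 0.01·0.82·0.65 + 0.48·0.82·0.35 + 0.49·0.18·0.65 + 0.71·0.18·0.35 = 0.245150
P(viral social-media post | traffic spike) = 0.102060/0.245150 ≈ 0.4163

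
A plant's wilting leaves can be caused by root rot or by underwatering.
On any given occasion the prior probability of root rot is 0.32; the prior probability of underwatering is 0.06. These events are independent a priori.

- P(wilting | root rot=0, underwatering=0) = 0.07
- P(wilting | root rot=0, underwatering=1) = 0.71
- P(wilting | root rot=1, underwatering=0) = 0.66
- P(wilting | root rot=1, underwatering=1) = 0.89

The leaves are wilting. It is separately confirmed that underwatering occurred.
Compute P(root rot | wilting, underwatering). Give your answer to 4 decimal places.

P(root rot | wilting, underwatering) ≈ 0.3710

Sum P(wilting|·) weighted by the priors over both values of root rot:
  P(wilting | underwatering) = 0.71*0.68 + 0.89*0.32
        = 0.482800 + 0.284800 = 0.767600
Configurations with root rot contribute 0.284800, so
  P(root rot | wilting, underwatering) = 0.284800 / 0.767600 ≈ 0.3710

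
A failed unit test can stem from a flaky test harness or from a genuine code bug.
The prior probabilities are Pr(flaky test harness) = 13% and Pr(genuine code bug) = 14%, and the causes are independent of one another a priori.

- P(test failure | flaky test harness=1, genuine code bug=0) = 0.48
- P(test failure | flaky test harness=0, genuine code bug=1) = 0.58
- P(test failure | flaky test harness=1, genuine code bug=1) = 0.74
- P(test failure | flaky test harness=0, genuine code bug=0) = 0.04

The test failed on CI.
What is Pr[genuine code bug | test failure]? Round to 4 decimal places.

P(test failure) = 0.04×0.87×0.86 + 0.58×0.87×0.14 + 0.48×0.13×0.86 + 0.74×0.13×0.14 = 0.029928 + 0.070644 + 0.053664 + 0.013468 = 0.167704
Of this, 0.084112 comes from 0.070644 + 0.013468 (the genuine code bug=true cases).
P(genuine code bug | test failure) = 0.084112 / 0.167704 ≈ 0.5016

Pr[genuine code bug | test failure] ≈ 0.5016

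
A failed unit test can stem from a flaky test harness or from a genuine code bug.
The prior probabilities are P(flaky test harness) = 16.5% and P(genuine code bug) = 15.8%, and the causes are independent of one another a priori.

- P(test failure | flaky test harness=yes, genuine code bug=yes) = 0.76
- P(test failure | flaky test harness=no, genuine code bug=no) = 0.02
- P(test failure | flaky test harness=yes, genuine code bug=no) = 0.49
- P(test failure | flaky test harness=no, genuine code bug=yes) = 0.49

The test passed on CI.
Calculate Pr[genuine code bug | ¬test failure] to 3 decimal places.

P(¬test failure) = 0.98×0.835×0.842 + 0.51×0.835×0.158 + 0.51×0.165×0.842 + 0.24×0.165×0.158 = 0.689009 + 0.067284 + 0.070854 + 0.006257 = 0.833404
Of this, 0.073541 comes from 0.067284 + 0.006257 (the genuine code bug=true cases).
Hence the posterior is 0.073541/0.833404 ≈ 0.088.

Pr[genuine code bug | ¬test failure] ≈ 0.088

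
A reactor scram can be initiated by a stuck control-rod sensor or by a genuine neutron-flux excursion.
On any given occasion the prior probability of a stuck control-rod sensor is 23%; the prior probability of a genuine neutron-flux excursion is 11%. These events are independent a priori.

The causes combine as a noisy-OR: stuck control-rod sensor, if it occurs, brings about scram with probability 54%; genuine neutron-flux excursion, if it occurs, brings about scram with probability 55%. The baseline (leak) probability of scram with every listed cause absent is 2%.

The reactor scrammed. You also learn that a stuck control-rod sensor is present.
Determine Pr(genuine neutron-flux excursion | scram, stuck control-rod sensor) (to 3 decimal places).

Under noisy-OR, P(scram | causes) = 1 − (1−0.02)·∏(1−qᵢ) over the active causes.
P(scram | stuck control-rod sensor) = 0.5492·0.89 + 0.79714·0.11 = 0.488788 + 0.087685 = 0.576473
Of this, 0.087685 comes from 0.79714·0.11 (the genuine neutron-flux excursion=true cases).
Hence the posterior is 0.087685/0.576473 ≈ 0.152.

Pr(genuine neutron-flux excursion | scram, stuck control-rod sensor) ≈ 0.152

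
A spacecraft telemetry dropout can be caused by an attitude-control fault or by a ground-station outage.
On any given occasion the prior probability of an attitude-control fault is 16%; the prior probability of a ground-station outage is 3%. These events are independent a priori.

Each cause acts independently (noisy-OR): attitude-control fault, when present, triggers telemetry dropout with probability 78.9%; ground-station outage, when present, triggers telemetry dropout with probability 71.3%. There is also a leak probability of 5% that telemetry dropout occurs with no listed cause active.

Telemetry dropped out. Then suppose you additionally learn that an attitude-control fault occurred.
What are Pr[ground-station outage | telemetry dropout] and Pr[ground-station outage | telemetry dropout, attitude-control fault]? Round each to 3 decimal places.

Pr[ground-station outage | telemetry dropout] ≈ 0.122; Pr[ground-station outage | telemetry dropout, attitude-control fault] ≈ 0.035

Under noisy-OR, P(telemetry dropout | causes) = 1 − (1−0.05)·∏(1−qᵢ) over the active causes.
P(telemetry dropout) = 0.05×0.84×0.97 + 0.72735×0.84×0.03 + 0.79955×0.16×0.97 + 0.942471×0.16×0.03 = 0.040740 + 0.018329 + 0.124090 + 0.004524 = 0.187683
Restricting to configurations with ground-station outage present: 0.018329 + 0.004524 = 0.022853.
P(ground-station outage | telemetry dropout) = 0.022853 / 0.187683 ≈ 0.122

Now also conditioning on attitude-control fault=true:
P(telemetry dropout | attitude-control fault) = 0.79955×0.97 + 0.942471×0.03 = 0.775563 + 0.028274 = 0.803837
The ground-station outage-present share is 0.942471×0.03 = 0.028274.
P(ground-station outage | telemetry dropout, attitude-control fault) = 0.028274 / 0.803837 ≈ 0.035
Conditioning on attitude-control fault lowers the posterior on ground-station outage: the classic explaining-away effect in a common-effect structure.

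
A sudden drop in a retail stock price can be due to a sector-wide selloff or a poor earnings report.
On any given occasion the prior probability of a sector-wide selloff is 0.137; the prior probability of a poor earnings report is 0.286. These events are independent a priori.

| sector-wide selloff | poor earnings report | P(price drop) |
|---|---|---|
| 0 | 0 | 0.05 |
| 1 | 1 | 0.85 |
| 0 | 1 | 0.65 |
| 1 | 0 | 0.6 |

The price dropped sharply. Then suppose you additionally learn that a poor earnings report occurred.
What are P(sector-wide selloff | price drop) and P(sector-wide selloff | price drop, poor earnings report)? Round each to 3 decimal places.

For the numerator, keep only sector-wide selloff=true terms: 0.058691 + 0.033305 = 0.091996
Normalizer over all consistent configurations: 0.05×0.863×0.714 + 0.65×0.863×0.286 + 0.6×0.137×0.714 + 0.85×0.137×0.286 = 0.283237
Posterior = 0.091996 / 0.283237 ≈ 0.325

With the extra evidence:
For the numerator, keep only sector-wide selloff=true terms: 0.85·0.137 = 0.116450
Normalizer over all consistent configurations: 0.65·0.863 + 0.85·0.137 = 0.677400
P(sector-wide selloff | price drop, poor earnings report) = 0.116450/0.677400 ≈ 0.172
The drop from 0.325 to 0.172 is the explaining-away (discounting) effect.

P(sector-wide selloff | price drop) ≈ 0.325; P(sector-wide selloff | price drop, poor earnings report) ≈ 0.172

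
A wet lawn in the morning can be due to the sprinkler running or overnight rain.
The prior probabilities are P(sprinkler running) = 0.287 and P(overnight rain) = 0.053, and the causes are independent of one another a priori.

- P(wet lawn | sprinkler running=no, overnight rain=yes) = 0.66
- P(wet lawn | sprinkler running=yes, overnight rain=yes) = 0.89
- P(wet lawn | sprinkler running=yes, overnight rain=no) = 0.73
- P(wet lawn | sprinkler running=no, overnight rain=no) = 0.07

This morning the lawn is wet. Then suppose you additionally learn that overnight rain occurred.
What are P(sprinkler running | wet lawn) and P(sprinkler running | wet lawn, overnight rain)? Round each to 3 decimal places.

P(sprinkler running | wet lawn) ≈ 0.746; P(sprinkler running | wet lawn, overnight rain) ≈ 0.352

P(wet lawn) = 0.07*0.713*0.947 + 0.66*0.713*0.053 + 0.73*0.287*0.947 + 0.89*0.287*0.053 = 0.047265 + 0.024941 + 0.198406 + 0.013538 = 0.284150
Of this, 0.211944 comes from 0.198406 + 0.013538 (the sprinkler running=true cases).
So P(sprinkler running | wet lawn) = 0.211944/0.284150 ≈ 0.746.

Now condition on the additional information:
By total probability over both values of sprinkler running:
  P(wet lawn | overnight rain) = 0.66·0.713 + 0.89·0.287
        = 0.470580 + 0.255430 = 0.726010
The terms with sprinkler running present sum to 0.255430, so
  P(sprinkler running | wet lawn, overnight rain) = 0.255430 / 0.726010 ≈ 0.352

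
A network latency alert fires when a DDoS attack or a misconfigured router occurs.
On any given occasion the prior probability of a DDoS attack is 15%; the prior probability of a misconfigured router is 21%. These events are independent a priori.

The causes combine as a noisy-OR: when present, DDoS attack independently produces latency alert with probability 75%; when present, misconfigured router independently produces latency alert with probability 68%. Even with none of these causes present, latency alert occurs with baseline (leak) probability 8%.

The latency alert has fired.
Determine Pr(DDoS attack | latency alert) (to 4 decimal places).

Pr(DDoS attack | latency alert) ≈ 0.4013

Under noisy-OR, P(latency alert | causes) = 1 − (1−0.08)·∏(1−qᵢ) over the active causes.
For the numerator, keep only DDoS attack=true terms: 0.091245 + 0.029182 = 0.120427
Normalizer over all consistent configurations: 0.08×0.85×0.79 + 0.7056×0.85×0.21 + 0.77×0.15×0.79 + 0.9264×0.15×0.21 = 0.300097
P(DDoS attack | latency alert) = 0.120427/0.300097 ≈ 0.4013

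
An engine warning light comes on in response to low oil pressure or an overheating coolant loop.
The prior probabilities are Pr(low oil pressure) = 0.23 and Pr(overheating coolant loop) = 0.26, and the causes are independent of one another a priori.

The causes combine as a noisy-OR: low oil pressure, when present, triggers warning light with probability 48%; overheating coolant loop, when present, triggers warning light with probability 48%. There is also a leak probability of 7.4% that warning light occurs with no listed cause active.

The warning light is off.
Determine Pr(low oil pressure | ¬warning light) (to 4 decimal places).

Pr(low oil pressure | ¬warning light) ≈ 0.1344

Under noisy-OR, P(warning light | causes) = 1 − (1−0.074)·∏(1−qᵢ) over the active causes.
Sum P(¬warning light|·) weighted by the priors over the 4 (low oil pressure, overheating coolant loop) configurations:
  P(¬warning light) = 0.926*0.77*0.74 + 0.48152*0.77*0.26 + 0.48152*0.23*0.74 + 0.25039*0.23*0.26
        = 0.527635 + 0.096400 + 0.081955 + 0.014973 = 0.720963
The terms with low oil pressure present sum to 0.096928, so
  P(low oil pressure | ¬warning light) = 0.096928 / 0.720963 ≈ 0.1344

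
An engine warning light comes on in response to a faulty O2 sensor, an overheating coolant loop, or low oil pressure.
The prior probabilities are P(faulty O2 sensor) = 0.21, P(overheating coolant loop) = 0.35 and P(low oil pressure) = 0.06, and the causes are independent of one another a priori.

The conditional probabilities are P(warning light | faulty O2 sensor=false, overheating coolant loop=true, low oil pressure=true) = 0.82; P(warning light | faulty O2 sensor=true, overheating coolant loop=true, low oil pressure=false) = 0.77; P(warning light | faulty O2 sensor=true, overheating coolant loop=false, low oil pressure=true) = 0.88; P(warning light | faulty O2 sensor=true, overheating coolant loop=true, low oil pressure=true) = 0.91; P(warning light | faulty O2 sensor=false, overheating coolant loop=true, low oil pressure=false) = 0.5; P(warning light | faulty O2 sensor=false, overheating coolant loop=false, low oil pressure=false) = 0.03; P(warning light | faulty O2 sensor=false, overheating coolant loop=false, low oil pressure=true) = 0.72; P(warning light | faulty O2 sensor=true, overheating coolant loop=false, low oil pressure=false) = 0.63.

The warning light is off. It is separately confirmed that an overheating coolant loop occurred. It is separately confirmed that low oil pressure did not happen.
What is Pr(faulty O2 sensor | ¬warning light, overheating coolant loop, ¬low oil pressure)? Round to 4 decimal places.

Pr(faulty O2 sensor | ¬warning light, overheating coolant loop, ¬low oil pressure) ≈ 0.1090

Sum P(¬warning light|·) weighted by the priors over both values of faulty O2 sensor:
  P(¬warning light | overheating coolant loop, ¬low oil pressure) = 0.5·0.79 + 0.23·0.21
        = 0.395000 + 0.048300 = 0.443300
Keeping only the faulty O2 sensor-present terms gives 0.048300, so
  P(faulty O2 sensor | ¬warning light, overheating coolant loop, ¬low oil pressure) = 0.048300 / 0.443300 ≈ 0.1090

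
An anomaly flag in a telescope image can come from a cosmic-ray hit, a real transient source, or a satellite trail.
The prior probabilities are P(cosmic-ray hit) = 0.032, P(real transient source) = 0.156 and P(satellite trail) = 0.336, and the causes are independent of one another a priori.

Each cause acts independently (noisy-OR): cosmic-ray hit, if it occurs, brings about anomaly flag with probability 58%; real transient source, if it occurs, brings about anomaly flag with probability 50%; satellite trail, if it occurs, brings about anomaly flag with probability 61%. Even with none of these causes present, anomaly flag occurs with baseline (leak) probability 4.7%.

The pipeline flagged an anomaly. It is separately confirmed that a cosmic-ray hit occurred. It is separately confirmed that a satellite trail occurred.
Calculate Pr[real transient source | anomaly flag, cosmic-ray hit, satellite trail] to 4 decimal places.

Under noisy-OR, P(anomaly flag | causes) = 1 − (1−0.047)·∏(1−qᵢ) over the active causes.
Numerator (weight on configurations with real transient source): 0.921949·0.156 = 0.143824
Denominator P(anomaly flag | cosmic-ray hit, satellite trail): 0.843899·0.844 + 0.921949·0.156 = 0.856075
P(real transient source | anomaly flag, cosmic-ray hit, satellite trail) = 0.143824/0.856075 ≈ 0.1680

Pr[real transient source | anomaly flag, cosmic-ray hit, satellite trail] ≈ 0.1680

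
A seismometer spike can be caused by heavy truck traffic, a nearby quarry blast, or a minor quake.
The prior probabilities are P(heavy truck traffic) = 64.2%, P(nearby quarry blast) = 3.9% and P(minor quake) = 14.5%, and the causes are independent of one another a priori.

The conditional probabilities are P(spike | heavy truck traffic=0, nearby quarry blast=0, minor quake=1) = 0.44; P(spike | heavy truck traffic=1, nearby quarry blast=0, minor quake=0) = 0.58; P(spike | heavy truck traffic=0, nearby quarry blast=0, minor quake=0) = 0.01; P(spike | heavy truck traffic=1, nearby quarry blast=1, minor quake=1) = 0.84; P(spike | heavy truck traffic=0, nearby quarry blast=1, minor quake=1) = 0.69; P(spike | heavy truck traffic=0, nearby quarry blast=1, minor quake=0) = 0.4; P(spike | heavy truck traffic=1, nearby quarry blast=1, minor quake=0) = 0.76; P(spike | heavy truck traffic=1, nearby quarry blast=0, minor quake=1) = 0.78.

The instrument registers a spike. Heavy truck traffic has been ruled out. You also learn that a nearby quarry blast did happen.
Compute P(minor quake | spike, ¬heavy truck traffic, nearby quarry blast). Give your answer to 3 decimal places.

P(spike | ¬heavy truck traffic, nearby quarry blast) = 0.4×0.855 + 0.69×0.145 = 0.342000 + 0.100050 = 0.442050
Of this, 0.100050 comes from 0.69×0.145 (the minor quake=true cases).
So P(minor quake | spike, ¬heavy truck traffic, nearby quarry blast) = 0.100050/0.442050 ≈ 0.226.

P(minor quake | spike, ¬heavy truck traffic, nearby quarry blast) ≈ 0.226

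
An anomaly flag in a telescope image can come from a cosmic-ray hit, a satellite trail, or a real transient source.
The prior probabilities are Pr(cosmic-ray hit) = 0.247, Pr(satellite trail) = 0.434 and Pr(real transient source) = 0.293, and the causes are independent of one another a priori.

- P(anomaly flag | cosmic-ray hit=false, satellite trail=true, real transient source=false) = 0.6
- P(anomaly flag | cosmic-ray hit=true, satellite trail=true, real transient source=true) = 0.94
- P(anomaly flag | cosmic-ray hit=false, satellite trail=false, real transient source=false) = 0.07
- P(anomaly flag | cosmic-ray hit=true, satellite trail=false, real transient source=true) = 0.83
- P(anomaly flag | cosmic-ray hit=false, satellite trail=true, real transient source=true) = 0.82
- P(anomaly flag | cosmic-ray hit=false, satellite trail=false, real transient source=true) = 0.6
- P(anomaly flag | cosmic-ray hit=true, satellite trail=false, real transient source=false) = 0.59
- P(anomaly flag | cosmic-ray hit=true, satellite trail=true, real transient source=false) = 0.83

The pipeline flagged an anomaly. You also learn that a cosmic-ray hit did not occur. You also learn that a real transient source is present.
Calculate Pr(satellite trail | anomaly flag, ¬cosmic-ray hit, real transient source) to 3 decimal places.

Enumerate both values of satellite trail and weight by the priors:
  P(anomaly flag | ¬cosmic-ray hit, real transient source) = 0.6·0.566 + 0.82·0.434
        = 0.339600 + 0.355880 = 0.695480
The terms with satellite trail present sum to 0.355880, so
  P(satellite trail | anomaly flag, ¬cosmic-ray hit, real transient source) = 0.355880 / 0.695480 ≈ 0.512

Pr(satellite trail | anomaly flag, ¬cosmic-ray hit, real transient source) ≈ 0.512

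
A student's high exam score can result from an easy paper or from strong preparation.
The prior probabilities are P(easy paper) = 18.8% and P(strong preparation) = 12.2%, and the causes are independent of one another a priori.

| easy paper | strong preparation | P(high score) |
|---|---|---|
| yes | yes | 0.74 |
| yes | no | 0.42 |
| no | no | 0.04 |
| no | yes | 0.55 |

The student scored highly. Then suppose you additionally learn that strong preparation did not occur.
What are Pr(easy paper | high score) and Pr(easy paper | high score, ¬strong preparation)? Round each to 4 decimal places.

Numerator (weight on configurations with easy paper): 0.069327 + 0.016973 = 0.086300
Denominator P(high score): 0.04×0.812×0.878 + 0.55×0.812×0.122 + 0.42×0.188×0.878 + 0.74×0.188×0.122 = 0.169302
Posterior = 0.086300 / 0.169302 ≈ 0.5097

Now also conditioning on strong preparation≠true:
Weight on easy paper=true, given the evidence: 0.42×0.188 = 0.078960
Denominator P(high score | ¬strong preparation): 0.04×0.812 + 0.42×0.188 = 0.111440
P(easy paper | high score, ¬strong preparation) = 0.078960/0.111440 ≈ 0.7085
Ruling out strong preparation raises the posterior on easy paper — the flip side of explaining away.

Pr(easy paper | high score) ≈ 0.5097; Pr(easy paper | high score, ¬strong preparation) ≈ 0.7085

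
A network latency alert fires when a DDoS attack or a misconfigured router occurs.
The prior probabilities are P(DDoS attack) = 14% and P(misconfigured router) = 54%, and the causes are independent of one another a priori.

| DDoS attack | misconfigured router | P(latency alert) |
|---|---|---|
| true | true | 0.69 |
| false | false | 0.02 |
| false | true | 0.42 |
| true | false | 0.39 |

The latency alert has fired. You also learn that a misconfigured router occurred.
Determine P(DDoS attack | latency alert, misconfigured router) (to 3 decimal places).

Enumerate both values of DDoS attack and weight by the priors:
  P(latency alert | misconfigured router) = 0.42·0.86 + 0.69·0.14
        = 0.361200 + 0.096600 = 0.457800
The terms with DDoS attack present sum to 0.096600, so
  P(DDoS attack | latency alert, misconfigured router) = 0.096600 / 0.457800 ≈ 0.211

P(DDoS attack | latency alert, misconfigured router) ≈ 0.211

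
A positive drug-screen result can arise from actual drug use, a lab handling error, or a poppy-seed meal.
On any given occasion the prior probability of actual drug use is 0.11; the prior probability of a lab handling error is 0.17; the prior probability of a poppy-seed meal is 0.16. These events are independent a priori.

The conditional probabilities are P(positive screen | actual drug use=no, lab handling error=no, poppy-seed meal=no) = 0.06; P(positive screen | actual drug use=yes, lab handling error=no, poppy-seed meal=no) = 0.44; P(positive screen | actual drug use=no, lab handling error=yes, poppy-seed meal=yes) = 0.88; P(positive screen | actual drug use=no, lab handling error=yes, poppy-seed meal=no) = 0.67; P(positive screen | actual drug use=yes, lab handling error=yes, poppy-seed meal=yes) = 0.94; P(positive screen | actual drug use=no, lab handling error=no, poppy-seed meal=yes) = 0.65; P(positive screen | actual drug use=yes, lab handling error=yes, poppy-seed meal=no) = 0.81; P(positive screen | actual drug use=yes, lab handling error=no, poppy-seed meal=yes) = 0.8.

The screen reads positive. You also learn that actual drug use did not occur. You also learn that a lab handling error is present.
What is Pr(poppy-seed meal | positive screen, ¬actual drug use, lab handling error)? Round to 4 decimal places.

Numerator (weight on configurations with poppy-seed meal): 0.88×0.16 = 0.140800
Normalizer over all consistent configurations: 0.67×0.84 + 0.88×0.16 = 0.703600
P(poppy-seed meal | positive screen, ¬actual drug use, lab handling error) = 0.140800/0.703600 ≈ 0.2001

Pr(poppy-seed meal | positive screen, ¬actual drug use, lab handling error) ≈ 0.2001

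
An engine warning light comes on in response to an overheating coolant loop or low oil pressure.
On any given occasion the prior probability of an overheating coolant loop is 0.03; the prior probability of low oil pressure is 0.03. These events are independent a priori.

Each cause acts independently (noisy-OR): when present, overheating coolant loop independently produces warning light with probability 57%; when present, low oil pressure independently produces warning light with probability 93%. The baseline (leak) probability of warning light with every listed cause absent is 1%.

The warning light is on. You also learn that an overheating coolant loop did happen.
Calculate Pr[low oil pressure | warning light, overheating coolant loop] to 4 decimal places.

Under noisy-OR, P(warning light | causes) = 1 − (1−0.01)·∏(1−qᵢ) over the active causes.
Sum P(warning light|·) weighted by the priors over both values of low oil pressure:
  P(warning light | overheating coolant loop) = 0.5743·0.97 + 0.970201·0.03
        = 0.557071 + 0.029106 = 0.586177
Configurations with low oil pressure contribute 0.029106, so
  P(low oil pressure | warning light, overheating coolant loop) = 0.029106 / 0.586177 ≈ 0.0497

Pr[low oil pressure | warning light, overheating coolant loop] ≈ 0.0497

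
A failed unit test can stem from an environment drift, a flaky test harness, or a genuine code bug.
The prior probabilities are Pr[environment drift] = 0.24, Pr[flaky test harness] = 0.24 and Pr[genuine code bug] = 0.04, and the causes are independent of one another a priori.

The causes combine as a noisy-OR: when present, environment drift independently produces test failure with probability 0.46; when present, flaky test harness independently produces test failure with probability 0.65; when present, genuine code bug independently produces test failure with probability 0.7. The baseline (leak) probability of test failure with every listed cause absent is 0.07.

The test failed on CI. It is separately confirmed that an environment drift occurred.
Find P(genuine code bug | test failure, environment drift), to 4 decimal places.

P(genuine code bug | test failure, environment drift) ≈ 0.0594

Under noisy-OR, P(test failure | causes) = 1 − (1−0.07)·∏(1−qᵢ) over the active causes.
For the numerator, keep only genuine code bug=true terms: 0.025820 + 0.009094 = 0.034914
The normalizing constant is 0.4978*0.76*0.96 + 0.84934*0.76*0.04 + 0.82423*0.24*0.96 + 0.947269*0.24*0.04 = 0.588012
Posterior = 0.034914 / 0.588012 ≈ 0.0594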